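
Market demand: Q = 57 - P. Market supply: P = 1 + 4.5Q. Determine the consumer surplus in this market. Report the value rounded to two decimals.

51.83

Rewriting demand in inverse form: P = 57 - Q.
Equilibrium: 57 - Q = 1 + 4.5Q, so Q* = 10.1818 and P* = 46.8182.
Consumer surplus is the triangle under demand above P*: (1/2)(10.1818)(57 - 46.8182) = (1/2)(10.1818)(10.1818) = 51.8347.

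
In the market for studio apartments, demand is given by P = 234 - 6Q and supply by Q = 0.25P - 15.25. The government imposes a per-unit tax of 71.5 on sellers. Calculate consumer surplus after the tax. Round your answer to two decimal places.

309.07

Rewriting supply in inverse form: P = 61 + 4Q.
Without the tax, 234 - 6Q = 61 + 4Q so Q* = 17.3 and P* = 130.2.
A tax on sellers shifts supply up by 71.5: 234 - 6Q = 61 + 4Q + 71.5, so Q_t = 10.15. Buyers pay P_b = 173.1; sellers receive P_s = P_b - 71.5 = 101.6.
Consumer surplus is the triangle under demand above P_b: (1/2)(10.15)(234 - 173.1) = 309.0675.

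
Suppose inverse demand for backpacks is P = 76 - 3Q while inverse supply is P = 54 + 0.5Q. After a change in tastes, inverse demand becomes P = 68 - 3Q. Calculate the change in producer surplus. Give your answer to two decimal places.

Initial equilibrium: Q_0 = 6.2857, P_0 = 57.1429; CS_0 = (1/2)(6.2857)(18.8571) = 59.2653, PS_0 = (1/2)(6.2857)(3.1429) = 9.8776.
New equilibrium: 68 - 3Q = 54 + 0.5Q gives Q_1 = 4, P_1 = 56; CS_1 = 24, PS_1 = 4.
Change in producer surplus = 4 - 9.8776 = -5.8776.

-5.88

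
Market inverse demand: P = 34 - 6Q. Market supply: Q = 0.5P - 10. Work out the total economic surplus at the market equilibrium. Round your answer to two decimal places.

Rewriting supply in inverse form: P = 20 + 2Q.
Setting demand equal to supply, 14 = 8Q, so Q* = 1.75 and P* = 23.5.
Total surplus is the full triangle between the curves from 0 to Q*: (1/2)(1.75)(34 - 20) = 12.25.

12.25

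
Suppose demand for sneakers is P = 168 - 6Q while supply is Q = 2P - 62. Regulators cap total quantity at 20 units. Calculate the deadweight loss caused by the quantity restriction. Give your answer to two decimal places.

Rewriting supply in inverse form: P = 31 + 0.5Q.
Without the quota, 168 - 6Q = 31 + 0.5Q gives Q* = 21.0769.
At Q = 20 the demand price is 168 - 6(20) = 48 and the supply price is 31 + 0.5(20) = 41.
Deadweight loss is the triangle between the curves from 20 to 21.0769: (1/2)(48 - 41)(21.0769 - 20) = 3.7692.

3.77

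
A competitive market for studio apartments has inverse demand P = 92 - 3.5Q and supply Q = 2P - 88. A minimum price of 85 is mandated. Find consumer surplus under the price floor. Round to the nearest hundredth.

7.00

Rewriting supply in inverse form: P = 44 + 0.5Q.
Free-market equilibrium: 92 - 3.5Q = 44 + 0.5Q gives Q* = 12, P* = 50.
At P = 85, buyers demand (92 - 85)/3.5 = 2 while sellers would supply more, so the quantity traded is 2 at price 85.
CS is the triangle under demand above 85: (1/2)(2)(92 - 85) = 7.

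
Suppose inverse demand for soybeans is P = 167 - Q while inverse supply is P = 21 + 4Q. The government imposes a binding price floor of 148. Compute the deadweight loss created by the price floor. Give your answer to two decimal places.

260.10

Without the control, 167 - Q = 21 + 4Q so Q* = 29.2 and P* = 137.8.
At the floor price 148, quantity demanded is (167 - 148)/1 = 19; demand is the short side, so Q = 19 trades at P = 148.
At Q = 19 the demand price is 148 and the supply price is 97. Deadweight loss is the triangle between the curves from 19 to 29.2: (1/2)(148 - 97)(29.2 - 19) = 260.1.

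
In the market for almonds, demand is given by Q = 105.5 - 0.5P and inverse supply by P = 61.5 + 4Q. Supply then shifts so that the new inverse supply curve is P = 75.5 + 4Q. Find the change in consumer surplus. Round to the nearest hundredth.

-110.83

Rewriting demand in inverse form: P = 211 - 2Q.
Initial equilibrium: Q_0 = 24.9167, P_0 = 161.1667; CS_0 = (1/2)(24.9167)(49.8333) = 620.8403, PS_0 = (1/2)(24.9167)(99.6667) = 1241.6806.
New equilibrium: 211 - 2Q = 75.5 + 4Q gives Q_1 = 22.5833, P_1 = 165.8333; CS_1 = 510.0069, PS_1 = 1020.0139.
Change in consumer surplus = 510.0069 - 620.8403 = -110.8333.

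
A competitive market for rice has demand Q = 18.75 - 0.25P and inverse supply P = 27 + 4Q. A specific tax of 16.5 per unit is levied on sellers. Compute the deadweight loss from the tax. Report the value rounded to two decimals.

Rewriting demand in inverse form: P = 75 - 4Q.
Pre-tax equilibrium: 75 - 4Q = 27 + 4Q gives Q* = 6, P* = 51.
With the tax, sellers need 16.5 more per unit: 75 - 4Q = 27 + 4Q + 16.5, so Q_t = 3.9375. Buyers pay P_b = 59.25; sellers receive P_s = P_b - 16.5 = 42.75.
The welfare triangle lost has base Q* - Q_t = 2.0625 and height t = 16.5, so DWL = (1/2)(2.0625)(16.5) = 17.0156.

17.02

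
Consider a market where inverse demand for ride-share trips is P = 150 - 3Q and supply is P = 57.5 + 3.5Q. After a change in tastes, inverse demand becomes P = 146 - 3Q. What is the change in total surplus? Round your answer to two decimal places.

Initial equilibrium: Q_0 = 14.2308, P_0 = 107.3077; CS_0 = (1/2)(14.2308)(42.6923) = 303.7722, PS_0 = (1/2)(14.2308)(49.8077) = 354.4009.
New equilibrium: 146 - 3Q = 57.5 + 3.5Q gives Q_1 = 13.6154, P_1 = 105.1538; CS_1 = 278.068, PS_1 = 324.4127.
Change in total surplus = (278.068 + 324.4127) - (303.7722 + 354.4009) = -55.6923.

-55.69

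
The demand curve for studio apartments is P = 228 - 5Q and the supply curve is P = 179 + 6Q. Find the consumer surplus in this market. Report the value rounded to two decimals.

Equilibrium: 228 - 5Q = 179 + 6Q, so Q* = 4.4545 and P* = 205.7273.
CS is the area between the demand curve and P* from 0 to Q*: (1/2)(4.4545)(22.2727) = 49.6074.

49.61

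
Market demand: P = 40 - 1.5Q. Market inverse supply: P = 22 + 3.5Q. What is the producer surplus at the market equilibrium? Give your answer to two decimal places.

Set 40 - 1.5Q = 22 + 3.5Q, which gives 18 = 5Q, so Q* = 3.6 and P* = 40 - 1.5(3.6) = 34.6.
Producer surplus is the triangle above supply below P*: (1/2)(3.6)(34.6 - 22) = (1/2)(3.6)(12.6) = 22.68.

22.68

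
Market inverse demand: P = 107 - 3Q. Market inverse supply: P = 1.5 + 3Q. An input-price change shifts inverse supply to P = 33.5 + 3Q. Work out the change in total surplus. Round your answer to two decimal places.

-477.33

Initial equilibrium: Q_0 = 17.5833, P_0 = 54.25; CS_0 = (1/2)(17.5833)(52.75) = 463.7604, PS_0 = (1/2)(17.5833)(52.75) = 463.7604.
New equilibrium: 107 - 3Q = 33.5 + 3Q gives Q_1 = 12.25, P_1 = 70.25; CS_1 = 225.0938, PS_1 = 225.0938.
Change in total surplus = (225.0938 + 225.0938) - (463.7604 + 463.7604) = -477.3333.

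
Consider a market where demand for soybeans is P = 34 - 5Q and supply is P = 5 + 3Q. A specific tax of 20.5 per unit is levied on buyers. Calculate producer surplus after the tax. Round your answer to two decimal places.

Pre-tax equilibrium: 34 - 5Q = 5 + 3Q gives Q* = 3.625, P* = 15.875.
With the tax, buyers' net willingness to pay falls by 20.5: (34 - 20.5) - 5Q = 5 + 3Q, so Q_t = 1.0625. Buyers pay P_b = 28.6875; sellers receive P_s = P_b - 20.5 = 8.1875.
Producer surplus is the triangle above supply below P_s: (1/2)(1.0625)(8.1875 - 5) = 1.6934.

1.69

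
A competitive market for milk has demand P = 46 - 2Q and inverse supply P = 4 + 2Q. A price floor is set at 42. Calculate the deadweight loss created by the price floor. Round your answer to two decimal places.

144.50

Without the control, 46 - 2Q = 4 + 2Q so Q* = 10.5 and P* = 25.
At P = 42, buyers demand (46 - 42)/2 = 2 while sellers would supply more, so the quantity traded is 2 at price 42.
The lost-trades triangle has base Q* - 2 = 8.5 and height equal to the gap between the curves at Q = 2, which is 42 - 8 = 34. DWL = (1/2)(8.5)(34) = 144.5.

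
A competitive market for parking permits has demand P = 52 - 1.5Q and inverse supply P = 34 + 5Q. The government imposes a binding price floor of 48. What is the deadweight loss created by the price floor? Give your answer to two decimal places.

0.03

Without the control, 52 - 1.5Q = 34 + 5Q so Q* = 2.7692 and P* = 47.8462.
At P = 48, buyers demand (52 - 48)/1.5 = 2.6667 while sellers would supply more, so the quantity traded is 2.6667 at price 48.
The lost-trades triangle has base Q* - 2.6667 = 0.1026 and height equal to the gap between the curves at Q = 2.6667, which is 48 - 47.3333 = 0.6667. DWL = (1/2)(0.1026)(0.6667) = 0.0342.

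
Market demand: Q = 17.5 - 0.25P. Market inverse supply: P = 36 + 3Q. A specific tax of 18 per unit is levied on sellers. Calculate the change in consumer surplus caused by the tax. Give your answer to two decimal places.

Rewriting demand in inverse form: P = 70 - 4Q.
Pre-tax equilibrium: 70 - 4Q = 36 + 3Q gives Q* = 4.8571, P* = 50.5714.
With the tax, sellers need 18 more per unit: 70 - 4Q = 36 + 3Q + 18, so Q_t = 2.2857. Buyers pay P_b = 60.8571; sellers receive P_s = P_b - 18 = 42.8571.
CS falls from (1/2)(4.8571)(19.4286) = 47.1837 to (1/2)(2.2857)(9.1429) = 10.449, a change of -36.7347.

-36.73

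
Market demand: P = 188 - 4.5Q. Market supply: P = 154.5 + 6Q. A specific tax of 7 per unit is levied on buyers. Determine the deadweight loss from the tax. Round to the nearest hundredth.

Pre-tax equilibrium: 188 - 4.5Q = 154.5 + 6Q gives Q* = 3.1905, P* = 173.6429.
A tax on buyers shifts demand down by 7: (188 - 7) - 4.5Q = 154.5 + 6Q, so Q_t = 2.5238. Buyers pay P_b = 176.6429; sellers receive P_s = P_b - 7 = 169.6429.
The welfare triangle lost has base Q* - Q_t = 0.6667 and height t = 7, so DWL = (1/2)(0.6667)(7) = 2.3333.

2.33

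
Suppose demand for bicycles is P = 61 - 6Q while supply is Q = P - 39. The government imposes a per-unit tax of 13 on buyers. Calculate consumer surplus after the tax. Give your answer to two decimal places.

Rewriting supply in inverse form: P = 39 + Q.
Pre-tax equilibrium: 61 - 6Q = 39 + Q gives Q* = 3.1429, P* = 42.1429.
With the tax, buyers' net willingness to pay falls by 13: (61 - 13) - 6Q = 39 + Q, so Q_t = 1.2857. Buyers pay P_b = 53.2857; sellers receive P_s = P_b - 13 = 40.2857.
CS = (1/2)(Q_t)(61 - P_b) = (1/2)(1.2857)(7.7143) = 4.9592.

4.96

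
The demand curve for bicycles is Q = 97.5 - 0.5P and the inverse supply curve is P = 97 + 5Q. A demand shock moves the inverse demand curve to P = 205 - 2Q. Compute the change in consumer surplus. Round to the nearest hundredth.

42.04

Rewriting demand in inverse form: P = 195 - 2Q.
Initial equilibrium: Q_0 = 14, P_0 = 167; CS_0 = (1/2)(14)(28) = 196, PS_0 = (1/2)(14)(70) = 490.
New equilibrium: 205 - 2Q = 97 + 5Q gives Q_1 = 15.4286, P_1 = 174.1429; CS_1 = 238.0408, PS_1 = 595.102.
Change in consumer surplus = 238.0408 - 196 = 42.0408.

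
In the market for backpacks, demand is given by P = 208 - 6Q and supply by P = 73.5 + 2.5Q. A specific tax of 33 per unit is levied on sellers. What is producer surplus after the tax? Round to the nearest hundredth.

Pre-tax equilibrium: 208 - 6Q = 73.5 + 2.5Q gives Q* = 15.8235, P* = 113.0588.
With the tax, sellers need 33 more per unit: 208 - 6Q = 73.5 + 2.5Q + 33, so Q_t = 11.9412. Buyers pay P_b = 136.3529; sellers receive P_s = P_b - 33 = 103.3529.
PS = (1/2)(Q_t)(P_s - 73.5) = (1/2)(11.9412)(29.8529) = 178.2396.

178.24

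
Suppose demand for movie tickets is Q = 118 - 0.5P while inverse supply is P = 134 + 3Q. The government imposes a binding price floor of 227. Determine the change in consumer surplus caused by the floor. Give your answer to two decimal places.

Rewriting demand in inverse form: P = 236 - 2Q.
Free-market equilibrium: 236 - 2Q = 134 + 3Q gives Q* = 20.4, P* = 195.2.
At the floor price 227, quantity demanded is (236 - 227)/2 = 4.5; demand is the short side, so Q = 4.5 trades at P = 227.
CS goes from (1/2)(20.4)(40.8) = 416.16 to 20.25 (computed as (236 - 227)(4.5) - (1/2)(2)(4.5)^2), a change of -395.91.

-395.91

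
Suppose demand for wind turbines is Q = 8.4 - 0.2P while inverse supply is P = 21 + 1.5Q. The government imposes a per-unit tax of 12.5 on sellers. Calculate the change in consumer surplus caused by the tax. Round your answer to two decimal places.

Rewriting demand in inverse form: P = 42 - 5Q.
Without the tax, 42 - 5Q = 21 + 1.5Q so Q* = 3.2308 and P* = 25.8462.
With the tax, sellers need 12.5 more per unit: 42 - 5Q = 21 + 1.5Q + 12.5, so Q_t = 1.3077. Buyers pay P_b = 35.4615; sellers receive P_s = P_b - 12.5 = 22.9615.
CS falls from (1/2)(3.2308)(16.1538) = 26.0947 to (1/2)(1.3077)(6.5385) = 4.2751, a change of -21.8195.

-21.82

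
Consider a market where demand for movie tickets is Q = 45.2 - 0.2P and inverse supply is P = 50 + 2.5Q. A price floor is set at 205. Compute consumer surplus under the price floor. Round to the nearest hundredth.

Rewriting demand in inverse form: P = 226 - 5Q.
Without the control, 226 - 5Q = 50 + 2.5Q so Q* = 23.4667 and P* = 108.6667.
At the floor price 205, quantity demanded is (226 - 205)/5 = 4.2; demand is the short side, so Q = 4.2 trades at P = 205.
CS is the triangle under demand above 205: (1/2)(4.2)(226 - 205) = 44.1.

44.10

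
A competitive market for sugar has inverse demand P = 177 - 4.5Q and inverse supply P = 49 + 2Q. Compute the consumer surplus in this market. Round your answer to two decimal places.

Equilibrium: 177 - 4.5Q = 49 + 2Q, so Q* = 19.6923 and P* = 88.3846.
The demand choke price is 177, so CS = (1/2)(Q*)(177 - P*) = (1/2)(19.6923)(88.6154) = 872.5207.

872.52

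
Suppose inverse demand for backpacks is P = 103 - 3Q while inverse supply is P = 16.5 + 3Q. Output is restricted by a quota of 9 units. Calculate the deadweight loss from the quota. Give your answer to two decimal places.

88.02

Unrestricted equilibrium: Q* = (103 - 16.5)/(3 + 3) = 14.4167.
At Q = 9 the demand price is 103 - 3(9) = 76 and the supply price is 16.5 + 3(9) = 43.5.
DWL = (1/2)(gap between curves at 9) x (Q* - 9) = (1/2)(32.5)(5.4167) = 88.0208.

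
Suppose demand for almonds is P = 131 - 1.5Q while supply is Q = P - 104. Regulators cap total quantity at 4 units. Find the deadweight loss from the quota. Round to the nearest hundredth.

Rewriting supply in inverse form: P = 104 + Q.
Without the quota, 131 - 1.5Q = 104 + Q gives Q* = 10.8.
At Q = 4 the demand price is 131 - 1.5(4) = 125 and the supply price is 104 + (4) = 108.
Deadweight loss is the triangle between the curves from 4 to 10.8: (1/2)(125 - 108)(10.8 - 4) = 57.8.

57.80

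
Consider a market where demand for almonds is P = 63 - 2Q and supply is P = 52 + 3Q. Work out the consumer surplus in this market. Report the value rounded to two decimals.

Equilibrium: 63 - 2Q = 52 + 3Q, so Q* = 2.2 and P* = 58.6.
Consumer surplus is the triangle under demand above P*: (1/2)(2.2)(63 - 58.6) = (1/2)(2.2)(4.4) = 4.84.

4.84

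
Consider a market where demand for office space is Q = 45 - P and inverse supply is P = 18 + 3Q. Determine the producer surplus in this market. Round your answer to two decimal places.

Rewriting demand in inverse form: P = 45 - Q.
Equilibrium: 45 - Q = 18 + 3Q, so Q* = 6.75 and P* = 38.25.
PS is the area between P* and the supply curve from 0 to Q*: (1/2)(6.75)(20.25) = 68.3438.

68.34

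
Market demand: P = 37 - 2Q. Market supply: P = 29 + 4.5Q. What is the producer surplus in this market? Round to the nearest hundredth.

3.41

Set 37 - 2Q = 29 + 4.5Q, which gives 8 = 6.5Q, so Q* = 1.2308 and P* = 37 - 2(1.2308) = 34.5385.
The supply curve's price intercept is 29, so PS = (1/2)(Q*)(P* - 29) = (1/2)(1.2308)(5.5385) = 3.4083.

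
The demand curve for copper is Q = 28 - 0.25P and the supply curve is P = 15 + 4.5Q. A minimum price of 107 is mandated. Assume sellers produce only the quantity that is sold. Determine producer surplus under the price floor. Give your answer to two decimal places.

111.48

Rewriting demand in inverse form: P = 112 - 4Q.
Without the control, 112 - 4Q = 15 + 4.5Q so Q* = 11.4118 and P* = 66.3529.
At the floor price 107, quantity demanded is (112 - 107)/4 = 1.25; demand is the short side, so Q = 1.25 trades at P = 107.
The supply price at Q = 1.25 is 20.625. PS is the trapezoid between 107 and supply over [0, 1.25]: (1/2)[(107 - 15) + (107 - 20.625)](1.25) = 111.4844.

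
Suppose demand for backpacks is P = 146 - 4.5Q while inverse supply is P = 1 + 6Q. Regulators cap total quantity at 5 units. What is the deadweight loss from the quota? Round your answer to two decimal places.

407.44

Without the quota, 146 - 4.5Q = 1 + 6Q gives Q* = 13.8095.
At Q = 5 the demand price is 146 - 4.5(5) = 123.5 and the supply price is 1 + 6(5) = 31.
Deadweight loss is the triangle between the curves from 5 to 13.8095: (1/2)(123.5 - 31)(13.8095 - 5) = 407.4405.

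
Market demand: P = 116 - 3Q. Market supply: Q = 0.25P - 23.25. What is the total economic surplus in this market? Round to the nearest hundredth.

Rewriting supply in inverse form: P = 93 + 4Q.
Equilibrium: 116 - 3Q = 93 + 4Q, so Q* = 3.2857 and P* = 106.1429.
CS = (1/2)(3.2857)(9.8571) = 16.1939 and PS = (1/2)(3.2857)(13.1429) = 21.5918, so total surplus = 37.7857.

37.79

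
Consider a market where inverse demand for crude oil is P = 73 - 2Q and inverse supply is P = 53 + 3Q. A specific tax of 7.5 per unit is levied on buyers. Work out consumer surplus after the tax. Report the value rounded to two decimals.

Pre-tax equilibrium: 73 - 2Q = 53 + 3Q gives Q* = 4, P* = 65.
With the tax, buyers' net willingness to pay falls by 7.5: (73 - 7.5) - 2Q = 53 + 3Q, so Q_t = 2.5. Buyers pay P_b = 68; sellers receive P_s = P_b - 7.5 = 60.5.
CS = (1/2)(Q_t)(73 - P_b) = (1/2)(2.5)(5) = 6.25.

6.25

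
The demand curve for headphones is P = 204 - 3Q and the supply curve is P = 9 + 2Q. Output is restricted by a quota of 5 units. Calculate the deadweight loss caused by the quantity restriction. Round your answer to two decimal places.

Without the quota, 204 - 3Q = 9 + 2Q gives Q* = 39.
At Q = 5 the demand price is 204 - 3(5) = 189 and the supply price is 9 + 2(5) = 19.
Deadweight loss is the triangle between the curves from 5 to 39: (1/2)(189 - 19)(39 - 5) = 2890.

2890.00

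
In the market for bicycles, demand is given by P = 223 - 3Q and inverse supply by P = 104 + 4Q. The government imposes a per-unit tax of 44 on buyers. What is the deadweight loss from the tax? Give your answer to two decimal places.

Without the tax, 223 - 3Q = 104 + 4Q so Q* = 17 and P* = 172.
With the tax, buyers' net willingness to pay falls by 44: (223 - 44) - 3Q = 104 + 4Q, so Q_t = 10.7143. Buyers pay P_b = 190.8571; sellers receive P_s = P_b - 44 = 146.8571.
Deadweight loss is the triangle between the curves from Q_t to Q*: (1/2)(17 - 10.7143)(44) = 138.2857.

138.29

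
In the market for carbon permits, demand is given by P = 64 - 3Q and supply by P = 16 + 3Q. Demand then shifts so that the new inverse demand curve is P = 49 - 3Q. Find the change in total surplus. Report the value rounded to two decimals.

Initial equilibrium: Q_0 = 8, P_0 = 40; CS_0 = (1/2)(8)(24) = 96, PS_0 = (1/2)(8)(24) = 96.
New equilibrium: 49 - 3Q = 16 + 3Q gives Q_1 = 5.5, P_1 = 32.5; CS_1 = 45.375, PS_1 = 45.375.
Change in total surplus = (45.375 + 45.375) - (96 + 96) = -101.25.

-101.25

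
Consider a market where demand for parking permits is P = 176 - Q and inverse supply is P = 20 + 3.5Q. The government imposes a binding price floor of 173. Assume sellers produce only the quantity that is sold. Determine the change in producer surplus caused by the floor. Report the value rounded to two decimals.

Without the control, 176 - Q = 20 + 3.5Q so Q* = 34.6667 and P* = 141.3333.
At the floor price 173, quantity demanded is (176 - 173)/1 = 3; demand is the short side, so Q = 3 trades at P = 173.
PS goes from (1/2)(34.6667)(121.3333) = 2103.1111 to 443.25 (computed as (173 - 20)(3) - (1/2)(3.5)(3)^2), a change of -1659.8611.

-1659.86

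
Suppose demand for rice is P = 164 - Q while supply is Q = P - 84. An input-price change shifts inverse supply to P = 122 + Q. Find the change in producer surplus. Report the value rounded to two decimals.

Rewriting supply in inverse form: P = 84 + Q.
Initial equilibrium: Q_0 = 40, P_0 = 124; CS_0 = (1/2)(40)(40) = 800, PS_0 = (1/2)(40)(40) = 800.
New equilibrium: 164 - Q = 122 + Q gives Q_1 = 21, P_1 = 143; CS_1 = 220.5, PS_1 = 220.5.
Change in producer surplus = 220.5 - 800 = -579.5.

-579.50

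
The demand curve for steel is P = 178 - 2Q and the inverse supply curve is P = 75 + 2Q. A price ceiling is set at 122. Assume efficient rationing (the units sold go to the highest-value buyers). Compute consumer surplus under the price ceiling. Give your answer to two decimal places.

763.75

Without the control, 178 - 2Q = 75 + 2Q so Q* = 25.75 and P* = 126.5.
At the ceiling price 122, quantity supplied is (122 - 75)/2 = 23.5; supply is the short side, so Q = 23.5 trades at P = 122.
The demand price at Q = 23.5 is 131. CS is the trapezoid between demand and 122 over [0, 23.5]: (1/2)[(178 - 122) + (131 - 122)](23.5) = 763.75.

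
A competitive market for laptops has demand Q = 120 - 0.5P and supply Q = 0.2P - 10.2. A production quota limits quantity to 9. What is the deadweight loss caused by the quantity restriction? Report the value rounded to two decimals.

1134.00

Rewriting demand in inverse form: P = 240 - 2Q.
Rewriting supply in inverse form: P = 51 + 5Q.
Without the quota, 240 - 2Q = 51 + 5Q gives Q* = 27.
At Q = 9 the demand price is 240 - 2(9) = 222 and the supply price is 51 + 5(9) = 96.
DWL = (1/2)(gap between curves at 9) x (Q* - 9) = (1/2)(126)(18) = 1134.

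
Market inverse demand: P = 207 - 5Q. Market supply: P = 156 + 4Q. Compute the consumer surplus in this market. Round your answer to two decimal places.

80.28

Setting demand equal to supply, 51 = 9Q, so Q* = 5.6667 and P* = 178.6667.
Consumer surplus is the triangle under demand above P*: (1/2)(5.6667)(207 - 178.6667) = (1/2)(5.6667)(28.3333) = 80.2778.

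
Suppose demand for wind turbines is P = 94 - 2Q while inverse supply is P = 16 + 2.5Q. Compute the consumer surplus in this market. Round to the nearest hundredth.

Setting demand equal to supply, 78 = 4.5Q, so Q* = 17.3333 and P* = 59.3333.
CS is the area between the demand curve and P* from 0 to Q*: (1/2)(17.3333)(34.6667) = 300.4444.

300.44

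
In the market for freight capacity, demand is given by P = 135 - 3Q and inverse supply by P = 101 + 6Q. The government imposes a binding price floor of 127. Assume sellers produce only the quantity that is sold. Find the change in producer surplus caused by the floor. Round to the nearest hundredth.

Free-market equilibrium: 135 - 3Q = 101 + 6Q gives Q* = 3.7778, P* = 123.6667.
At P = 127, buyers demand (135 - 127)/3 = 2.6667 while sellers would supply more, so the quantity traded is 2.6667 at price 127.
PS goes from (1/2)(3.7778)(22.6667) = 42.8148 to 48 (computed as (127 - 101)(2.6667) - (1/2)(6)(2.6667)^2), a change of 5.1852.

5.19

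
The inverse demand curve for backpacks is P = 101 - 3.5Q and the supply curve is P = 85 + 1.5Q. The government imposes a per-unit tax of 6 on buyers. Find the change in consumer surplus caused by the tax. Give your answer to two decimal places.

Pre-tax equilibrium: 101 - 3.5Q = 85 + 1.5Q gives Q* = 3.2, P* = 89.8.
A tax on buyers shifts demand down by 6: (101 - 6) - 3.5Q = 85 + 1.5Q, so Q_t = 2. Buyers pay P_b = 94; sellers receive P_s = P_b - 6 = 88.
Consumers lose the trapezoid between P* and P_b out to Q_t plus the triangle from Q_t to Q*: change in CS = 7 - 17.92 = -10.92.

-10.92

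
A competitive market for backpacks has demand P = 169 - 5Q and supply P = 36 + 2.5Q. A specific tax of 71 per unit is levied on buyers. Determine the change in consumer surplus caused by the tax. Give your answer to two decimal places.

-615.33

Pre-tax equilibrium: 169 - 5Q = 36 + 2.5Q gives Q* = 17.7333, P* = 80.3333.
With the tax, buyers' net willingness to pay falls by 71: (169 - 71) - 5Q = 36 + 2.5Q, so Q_t = 8.2667. Buyers pay P_b = 127.6667; sellers receive P_s = P_b - 71 = 56.6667.
CS falls from (1/2)(17.7333)(88.6667) = 786.1778 to (1/2)(8.2667)(41.3333) = 170.8444, a change of -615.3333.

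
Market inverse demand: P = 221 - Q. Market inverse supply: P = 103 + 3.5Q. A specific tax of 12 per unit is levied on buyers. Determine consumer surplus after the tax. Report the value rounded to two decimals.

277.43

Pre-tax equilibrium: 221 - Q = 103 + 3.5Q gives Q* = 26.2222, P* = 194.7778.
With the tax, buyers' net willingness to pay falls by 12: (221 - 12) - Q = 103 + 3.5Q, so Q_t = 23.5556. Buyers pay P_b = 197.4444; sellers receive P_s = P_b - 12 = 185.4444.
Consumer surplus is the triangle under demand above P_b: (1/2)(23.5556)(221 - 197.4444) = 277.4321.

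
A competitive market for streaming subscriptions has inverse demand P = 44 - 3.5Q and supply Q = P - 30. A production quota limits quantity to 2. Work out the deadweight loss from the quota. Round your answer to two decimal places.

2.78

Rewriting supply in inverse form: P = 30 + Q.
Without the quota, 44 - 3.5Q = 30 + Q gives Q* = 3.1111.
At Q = 2 the demand price is 44 - 3.5(2) = 37 and the supply price is 30 + (2) = 32.
Deadweight loss is the triangle between the curves from 2 to 3.1111: (1/2)(37 - 32)(3.1111 - 2) = 2.7778.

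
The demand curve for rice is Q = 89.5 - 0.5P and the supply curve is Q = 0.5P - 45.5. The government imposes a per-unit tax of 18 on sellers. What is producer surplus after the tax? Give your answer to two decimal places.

Rewriting demand in inverse form: P = 179 - 2Q.
Rewriting supply in inverse form: P = 91 + 2Q.
Pre-tax equilibrium: 179 - 2Q = 91 + 2Q gives Q* = 22, P* = 135.
A tax on sellers shifts supply up by 18: 179 - 2Q = 91 + 2Q + 18, so Q_t = 17.5. Buyers pay P_b = 144; sellers receive P_s = P_b - 18 = 126.
Producer surplus is the triangle above supply below P_s: (1/2)(17.5)(126 - 91) = 306.25.

306.25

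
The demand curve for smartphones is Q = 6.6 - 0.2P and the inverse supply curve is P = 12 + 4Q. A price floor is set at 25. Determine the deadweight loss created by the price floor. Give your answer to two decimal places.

2.42

Rewriting demand in inverse form: P = 33 - 5Q.
Without the control, 33 - 5Q = 12 + 4Q so Q* = 2.3333 and P* = 21.3333.
At the floor price 25, quantity demanded is (33 - 25)/5 = 1.6; demand is the short side, so Q = 1.6 trades at P = 25.
The lost-trades triangle has base Q* - 1.6 = 0.7333 and height equal to the gap between the curves at Q = 1.6, which is 25 - 18.4 = 6.6. DWL = (1/2)(0.7333)(6.6) = 2.42.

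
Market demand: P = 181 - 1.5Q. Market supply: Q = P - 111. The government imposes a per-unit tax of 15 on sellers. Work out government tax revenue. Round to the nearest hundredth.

Rewriting supply in inverse form: P = 111 + Q.
Pre-tax equilibrium: 181 - 1.5Q = 111 + Q gives Q* = 28, P* = 139.
A tax on sellers shifts supply up by 15: 181 - 1.5Q = 111 + Q + 15, so Q_t = 22. Buyers pay P_b = 148; sellers receive P_s = P_b - 15 = 133.
Revenue is the tax times quantity traded: 15 x 22 = 330.

330.00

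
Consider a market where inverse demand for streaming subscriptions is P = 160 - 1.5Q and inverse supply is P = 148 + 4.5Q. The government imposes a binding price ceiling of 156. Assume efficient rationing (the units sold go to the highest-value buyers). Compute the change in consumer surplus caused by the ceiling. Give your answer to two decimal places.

Without the control, 160 - 1.5Q = 148 + 4.5Q so Q* = 2 and P* = 157.
At P = 156, sellers supply (156 - 148)/4.5 = 1.7778 while buyers want more, so the quantity traded is 1.7778 at price 156.
CS goes from (1/2)(2)(3) = 3 to 4.7407 (computed as (160 - 156)(1.7778) - (1/2)(1.5)(1.7778)^2), a change of 1.7407.

1.74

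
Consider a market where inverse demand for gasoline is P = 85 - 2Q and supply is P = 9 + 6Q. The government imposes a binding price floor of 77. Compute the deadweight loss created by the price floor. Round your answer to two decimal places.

121.00

Without the control, 85 - 2Q = 9 + 6Q so Q* = 9.5 and P* = 66.
At P = 77, buyers demand (85 - 77)/2 = 4 while sellers would supply more, so the quantity traded is 4 at price 77.
At Q = 4 the demand price is 77 and the supply price is 33. Deadweight loss is the triangle between the curves from 4 to 9.5: (1/2)(77 - 33)(9.5 - 4) = 121.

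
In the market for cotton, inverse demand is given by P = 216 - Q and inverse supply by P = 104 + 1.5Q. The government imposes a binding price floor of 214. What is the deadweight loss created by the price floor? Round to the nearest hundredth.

2289.80

Without the control, 216 - Q = 104 + 1.5Q so Q* = 44.8 and P* = 171.2.
At the floor price 214, quantity demanded is (216 - 214)/1 = 2; demand is the short side, so Q = 2 trades at P = 214.
The lost-trades triangle has base Q* - 2 = 42.8 and height equal to the gap between the curves at Q = 2, which is 214 - 107 = 107. DWL = (1/2)(42.8)(107) = 2289.8.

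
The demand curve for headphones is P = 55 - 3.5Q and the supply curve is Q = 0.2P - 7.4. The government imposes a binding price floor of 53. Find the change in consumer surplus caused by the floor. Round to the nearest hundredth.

Rewriting supply in inverse form: P = 37 + 5Q.
Free-market equilibrium: 55 - 3.5Q = 37 + 5Q gives Q* = 2.1176, P* = 47.5882.
At the floor price 53, quantity demanded is (55 - 53)/3.5 = 0.5714; demand is the short side, so Q = 0.5714 trades at P = 53.
CS goes from (1/2)(2.1176)(7.4118) = 7.8478 to 0.5714 (computed as (55 - 53)(0.5714) - (1/2)(3.5)(0.5714)^2), a change of -7.2763.

-7.28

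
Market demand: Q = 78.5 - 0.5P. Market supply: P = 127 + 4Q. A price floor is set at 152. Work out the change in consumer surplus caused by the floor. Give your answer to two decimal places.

Rewriting demand in inverse form: P = 157 - 2Q.
Without the control, 157 - 2Q = 127 + 4Q so Q* = 5 and P* = 147.
At the floor price 152, quantity demanded is (157 - 152)/2 = 2.5; demand is the short side, so Q = 2.5 trades at P = 152.
CS goes from (1/2)(5)(10) = 25 to 6.25 (computed as (157 - 152)(2.5) - (1/2)(2)(2.5)^2), a change of -18.75.

-18.75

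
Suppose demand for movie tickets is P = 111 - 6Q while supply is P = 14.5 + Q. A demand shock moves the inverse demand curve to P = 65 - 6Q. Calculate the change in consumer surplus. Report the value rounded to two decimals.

Initial equilibrium: Q_0 = 13.7857, P_0 = 28.2857; CS_0 = (1/2)(13.7857)(82.7143) = 570.1378, PS_0 = (1/2)(13.7857)(13.7857) = 95.023.
New equilibrium: 65 - 6Q = 14.5 + Q gives Q_1 = 7.2143, P_1 = 21.7143; CS_1 = 156.1378, PS_1 = 26.023.
Change in consumer surplus = 156.1378 - 570.1378 = -414.

-414.00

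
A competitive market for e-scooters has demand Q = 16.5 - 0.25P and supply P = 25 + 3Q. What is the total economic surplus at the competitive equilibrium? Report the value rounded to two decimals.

Rewriting demand in inverse form: P = 66 - 4Q.
Setting demand equal to supply, 41 = 7Q, so Q* = 5.8571 and P* = 42.5714.
Total surplus is the full triangle between the curves from 0 to Q*: (1/2)(5.8571)(66 - 25) = 120.0714.

120.07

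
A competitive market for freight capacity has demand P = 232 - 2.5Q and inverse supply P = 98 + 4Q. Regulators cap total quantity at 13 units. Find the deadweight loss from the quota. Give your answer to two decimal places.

188.48

Without the quota, 232 - 2.5Q = 98 + 4Q gives Q* = 20.6154.
At Q = 13 the demand price is 232 - 2.5(13) = 199.5 and the supply price is 98 + 4(13) = 150.
DWL = (1/2)(gap between curves at 13) x (Q* - 13) = (1/2)(49.5)(7.6154) = 188.4808.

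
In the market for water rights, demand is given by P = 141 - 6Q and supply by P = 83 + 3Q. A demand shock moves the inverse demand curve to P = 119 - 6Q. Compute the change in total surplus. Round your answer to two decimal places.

Initial equilibrium: Q_0 = 6.4444, P_0 = 102.3333; CS_0 = (1/2)(6.4444)(38.6667) = 124.5926, PS_0 = (1/2)(6.4444)(19.3333) = 62.2963.
New equilibrium: 119 - 6Q = 83 + 3Q gives Q_1 = 4, P_1 = 95; CS_1 = 48, PS_1 = 24.
Change in total surplus = (48 + 24) - (124.5926 + 62.2963) = -114.8889.

-114.89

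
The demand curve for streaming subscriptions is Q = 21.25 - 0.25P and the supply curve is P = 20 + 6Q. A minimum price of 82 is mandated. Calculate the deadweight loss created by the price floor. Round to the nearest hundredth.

Rewriting demand in inverse form: P = 85 - 4Q.
Free-market equilibrium: 85 - 4Q = 20 + 6Q gives Q* = 6.5, P* = 59.
At P = 82, buyers demand (85 - 82)/4 = 0.75 while sellers would supply more, so the quantity traded is 0.75 at price 82.
The lost-trades triangle has base Q* - 0.75 = 5.75 and height equal to the gap between the curves at Q = 0.75, which is 82 - 24.5 = 57.5. DWL = (1/2)(5.75)(57.5) = 165.3125.

165.31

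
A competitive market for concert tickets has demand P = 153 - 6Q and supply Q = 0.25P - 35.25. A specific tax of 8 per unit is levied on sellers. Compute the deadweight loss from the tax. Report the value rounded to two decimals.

3.20

Rewriting supply in inverse form: P = 141 + 4Q.
Pre-tax equilibrium: 153 - 6Q = 141 + 4Q gives Q* = 1.2, P* = 145.8.
With the tax, sellers need 8 more per unit: 153 - 6Q = 141 + 4Q + 8, so Q_t = 0.4. Buyers pay P_b = 150.6; sellers receive P_s = P_b - 8 = 142.6.
Deadweight loss is the triangle between the curves from Q_t to Q*: (1/2)(1.2 - 0.4)(8) = 3.2.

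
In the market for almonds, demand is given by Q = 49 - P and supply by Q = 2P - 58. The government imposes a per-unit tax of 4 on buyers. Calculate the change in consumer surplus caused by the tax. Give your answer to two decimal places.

-32.00

Rewriting demand in inverse form: P = 49 - Q.
Rewriting supply in inverse form: P = 29 + 0.5Q.
Pre-tax equilibrium: 49 - Q = 29 + 0.5Q gives Q* = 13.3333, P* = 35.6667.
With the tax, buyers' net willingness to pay falls by 4: (49 - 4) - Q = 29 + 0.5Q, so Q_t = 10.6667. Buyers pay P_b = 38.3333; sellers receive P_s = P_b - 4 = 34.3333.
Consumers lose the trapezoid between P* and P_b out to Q_t plus the triangle from Q_t to Q*: change in CS = 56.8889 - 88.8889 = -32.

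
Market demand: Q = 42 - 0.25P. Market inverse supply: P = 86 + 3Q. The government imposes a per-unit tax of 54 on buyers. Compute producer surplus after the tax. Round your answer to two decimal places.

Rewriting demand in inverse form: P = 168 - 4Q.
Without the tax, 168 - 4Q = 86 + 3Q so Q* = 11.7143 and P* = 121.1429.
A tax on buyers shifts demand down by 54: (168 - 54) - 4Q = 86 + 3Q, so Q_t = 4. Buyers pay P_b = 152; sellers receive P_s = P_b - 54 = 98.
Producer surplus is the triangle above supply below P_s: (1/2)(4)(98 - 86) = 24.

24.00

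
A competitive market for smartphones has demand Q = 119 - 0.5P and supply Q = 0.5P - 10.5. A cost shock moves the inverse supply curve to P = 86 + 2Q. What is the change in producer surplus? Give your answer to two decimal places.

-1499.06

Rewriting demand in inverse form: P = 238 - 2Q.
Rewriting supply in inverse form: P = 21 + 2Q.
Initial equilibrium: Q_0 = 54.25, P_0 = 129.5; CS_0 = (1/2)(54.25)(108.5) = 2943.0625, PS_0 = (1/2)(54.25)(108.5) = 2943.0625.
New equilibrium: 238 - 2Q = 86 + 2Q gives Q_1 = 38, P_1 = 162; CS_1 = 1444, PS_1 = 1444.
Change in producer surplus = 1444 - 2943.0625 = -1499.0625.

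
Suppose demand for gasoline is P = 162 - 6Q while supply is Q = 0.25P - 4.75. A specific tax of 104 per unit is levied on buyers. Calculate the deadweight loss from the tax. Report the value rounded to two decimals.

540.80

Rewriting supply in inverse form: P = 19 + 4Q.
Pre-tax equilibrium: 162 - 6Q = 19 + 4Q gives Q* = 14.3, P* = 76.2.
A tax on buyers shifts demand down by 104: (162 - 104) - 6Q = 19 + 4Q, so Q_t = 3.9. Buyers pay P_b = 138.6; sellers receive P_s = P_b - 104 = 34.6.
Deadweight loss is the triangle between the curves from Q_t to Q*: (1/2)(14.3 - 3.9)(104) = 540.8.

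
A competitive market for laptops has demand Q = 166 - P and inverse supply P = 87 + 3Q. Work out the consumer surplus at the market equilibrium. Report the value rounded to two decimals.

195.03

Rewriting demand in inverse form: P = 166 - Q.
Setting demand equal to supply, 79 = 4Q, so Q* = 19.75 and P* = 146.25.
The demand choke price is 166, so CS = (1/2)(Q*)(166 - P*) = (1/2)(19.75)(19.75) = 195.0312.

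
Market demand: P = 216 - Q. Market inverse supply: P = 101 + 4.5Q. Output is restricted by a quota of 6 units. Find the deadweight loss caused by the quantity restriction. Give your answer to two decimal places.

611.27

Without the quota, 216 - Q = 101 + 4.5Q gives Q* = 20.9091.
At Q = 6 the demand price is 216 - (6) = 210 and the supply price is 101 + 4.5(6) = 128.
DWL = (1/2)(gap between curves at 6) x (Q* - 6) = (1/2)(82)(14.9091) = 611.2727.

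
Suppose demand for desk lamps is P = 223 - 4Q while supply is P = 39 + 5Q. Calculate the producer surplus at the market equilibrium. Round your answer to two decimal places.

Set 223 - 4Q = 39 + 5Q, which gives 184 = 9Q, so Q* = 20.4444 and P* = 223 - 4(20.4444) = 141.2222.
The supply curve's price intercept is 39, so PS = (1/2)(Q*)(P* - 39) = (1/2)(20.4444)(102.2222) = 1044.9383.

1044.94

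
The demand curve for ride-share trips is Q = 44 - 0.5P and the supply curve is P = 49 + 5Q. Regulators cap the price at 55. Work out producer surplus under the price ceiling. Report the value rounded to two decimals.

Rewriting demand in inverse form: P = 88 - 2Q.
Free-market equilibrium: 88 - 2Q = 49 + 5Q gives Q* = 5.5714, P* = 76.8571.
At P = 55, sellers supply (55 - 49)/5 = 1.2 while buyers want more, so the quantity traded is 1.2 at price 55.
PS is the triangle above supply below 55: (1/2)(1.2)(55 - 49) = 3.6.

3.60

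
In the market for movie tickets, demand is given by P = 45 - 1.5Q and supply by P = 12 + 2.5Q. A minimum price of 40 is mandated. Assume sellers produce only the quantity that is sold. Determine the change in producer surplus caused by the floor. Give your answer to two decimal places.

Without the control, 45 - 1.5Q = 12 + 2.5Q so Q* = 8.25 and P* = 32.625.
At P = 40, buyers demand (45 - 40)/1.5 = 3.3333 while sellers would supply more, so the quantity traded is 3.3333 at price 40.
PS goes from (1/2)(8.25)(20.625) = 85.0781 to 79.4444 (computed as (40 - 12)(3.3333) - (1/2)(2.5)(3.3333)^2), a change of -5.6337.

-5.63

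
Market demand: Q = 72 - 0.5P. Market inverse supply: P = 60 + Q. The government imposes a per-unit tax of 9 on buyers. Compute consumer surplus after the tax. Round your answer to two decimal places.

Rewriting demand in inverse form: P = 144 - 2Q.
Pre-tax equilibrium: 144 - 2Q = 60 + Q gives Q* = 28, P* = 88.
With the tax, buyers' net willingness to pay falls by 9: (144 - 9) - 2Q = 60 + Q, so Q_t = 25. Buyers pay P_b = 94; sellers receive P_s = P_b - 9 = 85.
CS = (1/2)(Q_t)(144 - P_b) = (1/2)(25)(50) = 625.

625.00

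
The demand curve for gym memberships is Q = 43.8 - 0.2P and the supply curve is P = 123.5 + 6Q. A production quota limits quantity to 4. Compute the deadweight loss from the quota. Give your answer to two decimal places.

120.56

Rewriting demand in inverse form: P = 219 - 5Q.
Unrestricted equilibrium: Q* = (219 - 123.5)/(5 + 6) = 8.6818.
At Q = 4 the demand price is 219 - 5(4) = 199 and the supply price is 123.5 + 6(4) = 147.5.
DWL = (1/2)(gap between curves at 4) x (Q* - 4) = (1/2)(51.5)(4.6818) = 120.5568.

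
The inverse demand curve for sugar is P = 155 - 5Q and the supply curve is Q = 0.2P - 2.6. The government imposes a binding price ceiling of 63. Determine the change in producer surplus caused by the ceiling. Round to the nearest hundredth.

-254.10

Rewriting supply in inverse form: P = 13 + 5Q.
Free-market equilibrium: 155 - 5Q = 13 + 5Q gives Q* = 14.2, P* = 84.
At the ceiling price 63, quantity supplied is (63 - 13)/5 = 10; supply is the short side, so Q = 10 trades at P = 63.
PS goes from (1/2)(14.2)(71) = 504.1 to 250 (computed as (63 - 13)(10) - (1/2)(5)(10)^2), a change of -254.1.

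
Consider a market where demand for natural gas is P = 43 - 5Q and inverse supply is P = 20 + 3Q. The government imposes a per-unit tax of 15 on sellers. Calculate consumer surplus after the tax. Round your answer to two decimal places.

Pre-tax equilibrium: 43 - 5Q = 20 + 3Q gives Q* = 2.875, P* = 28.625.
With the tax, sellers need 15 more per unit: 43 - 5Q = 20 + 3Q + 15, so Q_t = 1. Buyers pay P_b = 38; sellers receive P_s = P_b - 15 = 23.
Consumer surplus is the triangle under demand above P_b: (1/2)(1)(43 - 38) = 2.5.

2.50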